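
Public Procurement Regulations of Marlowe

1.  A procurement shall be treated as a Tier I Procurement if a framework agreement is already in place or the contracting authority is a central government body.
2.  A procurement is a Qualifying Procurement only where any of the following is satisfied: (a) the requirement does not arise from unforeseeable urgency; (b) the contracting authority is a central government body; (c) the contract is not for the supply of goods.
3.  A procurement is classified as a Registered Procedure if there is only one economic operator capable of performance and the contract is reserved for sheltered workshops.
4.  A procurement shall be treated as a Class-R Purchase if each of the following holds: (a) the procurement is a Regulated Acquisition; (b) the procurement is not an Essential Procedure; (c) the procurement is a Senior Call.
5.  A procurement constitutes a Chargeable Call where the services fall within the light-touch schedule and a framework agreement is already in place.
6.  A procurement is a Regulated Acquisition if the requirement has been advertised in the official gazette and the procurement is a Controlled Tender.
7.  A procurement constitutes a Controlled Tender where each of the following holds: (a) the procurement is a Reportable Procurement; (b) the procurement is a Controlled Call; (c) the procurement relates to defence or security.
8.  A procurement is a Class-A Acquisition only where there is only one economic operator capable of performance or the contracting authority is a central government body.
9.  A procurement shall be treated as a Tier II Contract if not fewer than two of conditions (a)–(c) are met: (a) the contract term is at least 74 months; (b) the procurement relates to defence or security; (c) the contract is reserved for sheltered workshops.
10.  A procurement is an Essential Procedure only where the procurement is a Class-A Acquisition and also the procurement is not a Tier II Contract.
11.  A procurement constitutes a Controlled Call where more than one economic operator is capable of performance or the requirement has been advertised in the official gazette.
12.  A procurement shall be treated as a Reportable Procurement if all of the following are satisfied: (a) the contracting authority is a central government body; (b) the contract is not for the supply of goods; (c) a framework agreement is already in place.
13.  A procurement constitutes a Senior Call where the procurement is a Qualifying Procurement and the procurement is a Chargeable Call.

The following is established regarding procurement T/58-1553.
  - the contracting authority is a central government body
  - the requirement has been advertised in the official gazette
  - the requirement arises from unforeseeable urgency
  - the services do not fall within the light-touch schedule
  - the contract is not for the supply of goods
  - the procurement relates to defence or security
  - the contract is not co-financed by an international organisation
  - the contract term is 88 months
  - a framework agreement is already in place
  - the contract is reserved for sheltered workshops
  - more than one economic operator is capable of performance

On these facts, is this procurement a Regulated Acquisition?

Under paragraph 12: the contracting authority is a central government body? yes; and the contract is not for the supply of goods? yes; and a framework agreement is already in place? yes. So the procurement is a Reportable Procurement.
Under paragraph 11: more than one economic operator is capable of performance? yes; or the requirement has been advertised in the official gazette? yes. So the procurement is a Controlled Call.
Under paragraph 7: Reportable Procurement (paragraph 12)? yes; and Controlled Call (paragraph 11)? yes; and the procurement relates to defence or security? yes. So the procurement is a Controlled Tender.
Under paragraph 6: the requirement has been advertised in the official gazette? yes; and Controlled Tender (paragraph 7)? yes. So the procurement is a Regulated Acquisition.

Yes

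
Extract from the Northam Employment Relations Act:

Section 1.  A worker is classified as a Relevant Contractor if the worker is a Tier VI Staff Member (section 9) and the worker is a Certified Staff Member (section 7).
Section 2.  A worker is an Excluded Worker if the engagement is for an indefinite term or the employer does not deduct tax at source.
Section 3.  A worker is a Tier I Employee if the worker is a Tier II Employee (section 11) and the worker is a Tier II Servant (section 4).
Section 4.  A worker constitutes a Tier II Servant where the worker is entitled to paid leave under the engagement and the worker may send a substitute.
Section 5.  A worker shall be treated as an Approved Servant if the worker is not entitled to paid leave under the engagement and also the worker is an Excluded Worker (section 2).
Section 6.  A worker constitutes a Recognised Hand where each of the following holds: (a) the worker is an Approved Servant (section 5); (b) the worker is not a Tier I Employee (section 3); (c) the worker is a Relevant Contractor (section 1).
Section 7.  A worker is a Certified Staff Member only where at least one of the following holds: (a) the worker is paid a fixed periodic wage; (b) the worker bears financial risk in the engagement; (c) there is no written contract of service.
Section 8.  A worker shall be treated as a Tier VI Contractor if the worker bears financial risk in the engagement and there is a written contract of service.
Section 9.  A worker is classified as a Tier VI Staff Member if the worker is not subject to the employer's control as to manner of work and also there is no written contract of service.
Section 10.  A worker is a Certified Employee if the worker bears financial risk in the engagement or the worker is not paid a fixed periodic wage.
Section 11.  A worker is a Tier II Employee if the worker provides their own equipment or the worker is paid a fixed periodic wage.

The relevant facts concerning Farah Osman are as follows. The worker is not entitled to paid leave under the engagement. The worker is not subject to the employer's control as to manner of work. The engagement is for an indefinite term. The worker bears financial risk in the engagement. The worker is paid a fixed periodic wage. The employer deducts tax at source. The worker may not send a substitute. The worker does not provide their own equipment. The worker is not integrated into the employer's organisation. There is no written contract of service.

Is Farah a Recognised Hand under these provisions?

section 2 — Excluded Worker: [the engagement is for an indefinite term? yes] OR [the employer does not deduct tax at source? no] → satisfied.
section 5 — Approved Servant: [the worker is not entitled to paid leave under the engagement? yes] AND [Excluded Worker (section 2)? yes] → satisfied.
section 11 — Tier II Employee: [the worker provides their own equipment? no] OR [the worker is paid a fixed periodic wage? yes] → satisfied.
section 4 — Tier II Servant: [the worker is entitled to paid leave under the engagement? no] AND [the worker may send a substitute? no] → not satisfied.
section 3 — Tier I Employee: [Tier II Employee (section 11)? yes] AND [Tier II Servant (section 4)? no] → not satisfied.
section 9 — Tier VI Staff Member: [the worker is not subject to the employer's control as to manner of work? yes] AND [there is no written contract of service? yes] → satisfied.
section 7 — Certified Staff Member: [the worker is paid a fixed periodic wage? yes] OR [the worker bears financial risk in the engagement? yes] OR [there is no written contract of service? yes] → satisfied.
section 1 — Relevant Contractor: [Tier VI Staff Member (section 9)? yes] AND [Certified Staff Member (section 7)? yes] → satisfied.
section 6 — Recognised Hand: [Approved Servant (section 5)? yes] AND [not a Tier I Employee (section 3)? yes] AND [Relevant Contractor (section 1)? yes] → satisfied.

Yes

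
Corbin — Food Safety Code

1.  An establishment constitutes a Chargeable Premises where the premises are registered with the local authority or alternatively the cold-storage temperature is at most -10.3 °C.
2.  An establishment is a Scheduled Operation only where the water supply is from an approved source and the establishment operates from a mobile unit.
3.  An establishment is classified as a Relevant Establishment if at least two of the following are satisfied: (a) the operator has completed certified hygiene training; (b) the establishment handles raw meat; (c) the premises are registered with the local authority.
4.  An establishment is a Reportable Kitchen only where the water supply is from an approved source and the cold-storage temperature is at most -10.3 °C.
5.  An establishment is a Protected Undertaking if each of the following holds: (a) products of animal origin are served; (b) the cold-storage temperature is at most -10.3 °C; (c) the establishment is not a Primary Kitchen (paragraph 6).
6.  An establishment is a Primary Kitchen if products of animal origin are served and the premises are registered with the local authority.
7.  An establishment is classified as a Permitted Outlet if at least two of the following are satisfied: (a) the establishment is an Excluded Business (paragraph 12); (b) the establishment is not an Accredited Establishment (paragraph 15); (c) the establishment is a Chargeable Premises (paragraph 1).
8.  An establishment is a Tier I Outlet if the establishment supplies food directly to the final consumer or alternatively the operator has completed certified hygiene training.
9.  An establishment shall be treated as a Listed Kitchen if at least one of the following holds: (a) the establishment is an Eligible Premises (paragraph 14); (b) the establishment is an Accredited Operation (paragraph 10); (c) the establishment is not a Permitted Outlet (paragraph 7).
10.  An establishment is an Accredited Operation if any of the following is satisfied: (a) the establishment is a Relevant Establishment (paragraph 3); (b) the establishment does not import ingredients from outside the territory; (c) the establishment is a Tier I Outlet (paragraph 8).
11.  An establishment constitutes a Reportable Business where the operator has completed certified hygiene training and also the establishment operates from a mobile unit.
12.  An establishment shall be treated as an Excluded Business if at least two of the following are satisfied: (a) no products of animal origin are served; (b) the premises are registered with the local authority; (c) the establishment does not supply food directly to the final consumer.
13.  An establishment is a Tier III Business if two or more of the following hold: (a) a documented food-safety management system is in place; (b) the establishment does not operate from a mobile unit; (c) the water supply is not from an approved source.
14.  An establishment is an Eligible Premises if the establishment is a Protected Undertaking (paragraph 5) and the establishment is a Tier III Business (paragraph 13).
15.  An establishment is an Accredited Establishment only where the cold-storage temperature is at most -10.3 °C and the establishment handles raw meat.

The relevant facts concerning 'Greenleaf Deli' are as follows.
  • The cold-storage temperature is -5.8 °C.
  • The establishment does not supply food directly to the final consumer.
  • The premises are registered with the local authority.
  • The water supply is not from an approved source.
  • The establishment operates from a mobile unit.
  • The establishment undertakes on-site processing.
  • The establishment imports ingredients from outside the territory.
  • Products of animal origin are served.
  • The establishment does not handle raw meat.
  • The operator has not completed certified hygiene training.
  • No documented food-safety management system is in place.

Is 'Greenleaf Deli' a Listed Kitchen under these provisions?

Under paragraph 6: products of animal origin are served? yes; and the premises are registered with the local authority? yes. So the establishment is a Primary Kitchen.
Under paragraph 5: products of animal origin are served? yes; and cold-storage temperature: -5.8 °C ≤ -10.3 °C? no; and not a Primary Kitchen (paragraph 6)? no. So the establishment is not a Protected Undertaking.
Under paragraph 13: a documented food-safety management system is in place? no; the establishment does not operate from a mobile unit? no; the water supply is not from an approved source? yes — 1 of 3 hold (need ≥2) → not satisfied.
Under paragraph 14: Protected Undertaking (paragraph 5)? no; and Tier III Business (paragraph 13)? no. So the establishment is not an Eligible Premises.
Under paragraph 3: the operator has completed certified hygiene training? no; the establishment handles raw meat? no; the premises are registered with the local authority? yes — 1 of 3 hold (need ≥2) → not satisfied.
Under paragraph 8: the establishment supplies food directly to the final consumer? no; or the operator has completed certified hygiene training? no. So the establishment is not a Tier I Outlet.
Under paragraph 10: Relevant Establishment (paragraph 3)? no; or the establishment does not import ingredients from outside the territory? no; or Tier I Outlet (paragraph 8)? no. So the establishment is not an Accredited Operation.
Under paragraph 12: no products of animal origin are served? no; the premises are registered with the local authority? yes; the establishment does not supply food directly to the final consumer? yes — 2 of 3 hold (need ≥2) → satisfied.
Under paragraph 15: cold-storage temperature: -5.8 °C ≤ -10.3 °C? no; and the establishment handles raw meat? no. So the establishment is not an Accredited Establishment.
Under paragraph 1: the premises are registered with the local authority? yes; or cold-storage temperature: -5.8 °C ≤ -10.3 °C? no. So the establishment is a Chargeable Premises.
Under paragraph 7: Excluded Business (paragraph 12)? yes; not an Accredited Establishment (paragraph 15)? yes; Chargeable Premises (paragraph 1)? yes — 3 of 3 hold (need ≥2) → satisfied.
Under paragraph 9: Eligible Premises (paragraph 14)? no; or Accredited Operation (paragraph 10)? no; or not a Permitted Outlet (paragraph 7)? no. So the establishment is not a Listed Kitchen.

No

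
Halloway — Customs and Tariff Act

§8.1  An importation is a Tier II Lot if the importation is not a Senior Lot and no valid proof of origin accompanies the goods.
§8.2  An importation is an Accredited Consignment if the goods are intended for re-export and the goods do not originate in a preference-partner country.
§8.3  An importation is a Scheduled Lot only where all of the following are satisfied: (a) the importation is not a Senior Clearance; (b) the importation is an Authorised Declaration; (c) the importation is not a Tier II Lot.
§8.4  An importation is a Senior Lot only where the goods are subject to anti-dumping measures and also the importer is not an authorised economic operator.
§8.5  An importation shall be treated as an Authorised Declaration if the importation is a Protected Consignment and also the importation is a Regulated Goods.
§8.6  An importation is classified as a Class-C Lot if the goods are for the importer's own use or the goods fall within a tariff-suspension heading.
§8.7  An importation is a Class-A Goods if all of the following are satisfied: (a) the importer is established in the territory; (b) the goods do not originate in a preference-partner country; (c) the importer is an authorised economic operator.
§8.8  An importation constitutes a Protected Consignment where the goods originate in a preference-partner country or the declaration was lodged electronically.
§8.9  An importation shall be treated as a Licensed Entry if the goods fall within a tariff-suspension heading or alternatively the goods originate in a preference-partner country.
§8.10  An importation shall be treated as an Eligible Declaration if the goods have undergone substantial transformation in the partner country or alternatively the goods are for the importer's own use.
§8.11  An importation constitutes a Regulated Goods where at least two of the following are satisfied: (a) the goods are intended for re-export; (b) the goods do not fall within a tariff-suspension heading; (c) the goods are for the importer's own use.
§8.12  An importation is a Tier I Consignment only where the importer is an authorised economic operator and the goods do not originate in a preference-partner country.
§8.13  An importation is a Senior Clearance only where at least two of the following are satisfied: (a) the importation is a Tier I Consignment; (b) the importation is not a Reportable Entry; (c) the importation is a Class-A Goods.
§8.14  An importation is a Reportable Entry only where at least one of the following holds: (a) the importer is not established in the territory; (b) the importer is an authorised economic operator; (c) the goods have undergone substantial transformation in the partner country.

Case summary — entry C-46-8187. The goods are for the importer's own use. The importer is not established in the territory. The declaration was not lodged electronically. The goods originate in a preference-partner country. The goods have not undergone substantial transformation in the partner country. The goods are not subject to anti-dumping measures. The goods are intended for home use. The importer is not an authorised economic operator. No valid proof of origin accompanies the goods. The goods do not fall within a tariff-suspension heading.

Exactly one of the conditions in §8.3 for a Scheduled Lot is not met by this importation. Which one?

§8.12 — Tier I Consignment: [the importer is an authorised economic operator? no] AND [the goods do not originate in a preference-partner country? no] → not satisfied.
§8.14 — Reportable Entry: [the importer is not established in the territory? yes] OR [the importer is an authorised economic operator? no] OR [the goods have undergone substantial transformation in the partner country? no] → satisfied.
§8.7 — Class-A Goods: [the importer is established in the territory? no] AND [the goods do not originate in a preference-partner country? no] AND [the importer is an authorised economic operator? no] → not satisfied.
§8.13 — Senior Clearance: Tier I Consignment (§8.12)? no; not a Reportable Entry (§8.14)? no; Class-A Goods (§8.7)? no — 0 of 3 hold (need ≥2) → not satisfied.
§8.8 — Protected Consignment: [the goods originate in a preference-partner country? yes] OR [the declaration was lodged electronically? no] → satisfied.
§8.11 — Regulated Goods: the goods are intended for re-export? no; the goods do not fall within a tariff-suspension heading? yes; the goods are for the importer's own use? yes — 2 of 3 hold (need ≥2) → satisfied.
§8.5 — Authorised Declaration: [Protected Consignment (§8.8)? yes] AND [Regulated Goods (§8.11)? yes] → satisfied.
§8.4 — Senior Lot: [the goods are subject to anti-dumping measures? no] AND [the importer is not an authorised economic operator? yes] → not satisfied.
§8.1 — Tier II Lot: [not a Senior Lot (§8.4)? yes] AND [no valid proof of origin accompanies the goods? yes] → satisfied.
§8.3 — Scheduled Lot: [not a Senior Clearance (§8.13)? yes] AND [Authorised Declaration (§8.5)? yes] AND [not a Tier II Lot (§8.1)? no] → not satisfied.

Tier II Lot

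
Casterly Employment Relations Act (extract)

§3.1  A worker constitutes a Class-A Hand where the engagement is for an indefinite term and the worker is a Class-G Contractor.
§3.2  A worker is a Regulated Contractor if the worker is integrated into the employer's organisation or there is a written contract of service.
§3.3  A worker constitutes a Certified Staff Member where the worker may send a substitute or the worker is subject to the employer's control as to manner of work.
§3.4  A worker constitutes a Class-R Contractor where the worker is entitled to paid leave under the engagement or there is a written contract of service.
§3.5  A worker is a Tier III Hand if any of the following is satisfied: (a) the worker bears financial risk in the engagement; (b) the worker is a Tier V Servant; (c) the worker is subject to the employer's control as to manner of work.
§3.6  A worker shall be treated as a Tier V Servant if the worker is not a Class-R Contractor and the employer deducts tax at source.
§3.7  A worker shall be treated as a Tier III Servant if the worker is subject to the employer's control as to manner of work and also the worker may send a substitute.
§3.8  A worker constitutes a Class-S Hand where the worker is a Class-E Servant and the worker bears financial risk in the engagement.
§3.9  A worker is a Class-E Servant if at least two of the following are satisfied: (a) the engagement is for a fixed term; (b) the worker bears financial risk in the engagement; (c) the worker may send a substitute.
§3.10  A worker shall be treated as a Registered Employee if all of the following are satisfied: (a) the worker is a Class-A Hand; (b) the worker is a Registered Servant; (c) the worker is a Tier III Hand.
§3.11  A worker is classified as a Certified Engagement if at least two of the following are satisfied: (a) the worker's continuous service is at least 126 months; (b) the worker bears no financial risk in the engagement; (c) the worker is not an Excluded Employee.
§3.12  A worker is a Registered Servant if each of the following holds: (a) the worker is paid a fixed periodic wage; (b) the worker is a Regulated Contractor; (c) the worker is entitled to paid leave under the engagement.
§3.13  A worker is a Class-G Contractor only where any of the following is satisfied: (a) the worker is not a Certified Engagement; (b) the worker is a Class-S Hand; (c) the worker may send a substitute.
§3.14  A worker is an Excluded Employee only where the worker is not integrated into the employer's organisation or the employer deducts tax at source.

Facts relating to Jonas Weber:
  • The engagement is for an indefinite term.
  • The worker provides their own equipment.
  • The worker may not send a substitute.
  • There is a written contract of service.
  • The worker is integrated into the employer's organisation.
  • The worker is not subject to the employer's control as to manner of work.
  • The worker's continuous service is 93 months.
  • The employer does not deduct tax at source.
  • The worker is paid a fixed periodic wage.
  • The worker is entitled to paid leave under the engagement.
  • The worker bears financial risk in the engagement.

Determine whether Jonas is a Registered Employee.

Yes

Under §3.14: the worker is not integrated into the employer's organisation? no; or the employer deducts tax at source? no. So the worker is not an Excluded Employee.
Under §3.11: worker's continuous service: 93 months ≥ 126 months? no; the worker bears no financial risk in the engagement? no; not an Excluded Employee (§3.14)? yes — 1 of 3 hold (need ≥2) → not satisfied.
Under §3.9: the engagement is for a fixed term? no; the worker bears financial risk in the engagement? yes; the worker may send a substitute? no — 1 of 3 hold (need ≥2) → not satisfied.
Under §3.8: Class-E Servant (§3.9)? no; and the worker bears financial risk in the engagement? yes. So the worker is not a Class-S Hand.
Under §3.13: not a Certified Engagement (§3.11)? yes; or Class-S Hand (§3.8)? no; or the worker may send a substitute? no. So the worker is a Class-G Contractor.
Under §3.1: the engagement is for an indefinite term? yes; and Class-G Contractor (§3.13)? yes. So the worker is a Class-A Hand.
Under §3.2: the worker is integrated into the employer's organisation? yes; or there is a written contract of service? yes. So the worker is a Regulated Contractor.
Under §3.12: the worker is paid a fixed periodic wage? yes; and Regulated Contractor (§3.2)? yes; and the worker is entitled to paid leave under the engagement? yes. So the worker is a Registered Servant.
Under §3.4: the worker is entitled to paid leave under the engagement? yes; or there is a written contract of service? yes. So the worker is a Class-R Contractor.
Under §3.6: not a Class-R Contractor (§3.4)? no; and the employer deducts tax at source? no. So the worker is not a Tier V Servant.
Under §3.5: the worker bears financial risk in the engagement? yes; or Tier V Servant (§3.6)? no; or the worker is subject to the employer's control as to manner of work? no. So the worker is a Tier III Hand.
Under §3.10: Class-A Hand (§3.1)? yes; and Registered Servant (§3.12)? yes; and Tier III Hand (§3.5)? yes. So the worker is a Registered Employee.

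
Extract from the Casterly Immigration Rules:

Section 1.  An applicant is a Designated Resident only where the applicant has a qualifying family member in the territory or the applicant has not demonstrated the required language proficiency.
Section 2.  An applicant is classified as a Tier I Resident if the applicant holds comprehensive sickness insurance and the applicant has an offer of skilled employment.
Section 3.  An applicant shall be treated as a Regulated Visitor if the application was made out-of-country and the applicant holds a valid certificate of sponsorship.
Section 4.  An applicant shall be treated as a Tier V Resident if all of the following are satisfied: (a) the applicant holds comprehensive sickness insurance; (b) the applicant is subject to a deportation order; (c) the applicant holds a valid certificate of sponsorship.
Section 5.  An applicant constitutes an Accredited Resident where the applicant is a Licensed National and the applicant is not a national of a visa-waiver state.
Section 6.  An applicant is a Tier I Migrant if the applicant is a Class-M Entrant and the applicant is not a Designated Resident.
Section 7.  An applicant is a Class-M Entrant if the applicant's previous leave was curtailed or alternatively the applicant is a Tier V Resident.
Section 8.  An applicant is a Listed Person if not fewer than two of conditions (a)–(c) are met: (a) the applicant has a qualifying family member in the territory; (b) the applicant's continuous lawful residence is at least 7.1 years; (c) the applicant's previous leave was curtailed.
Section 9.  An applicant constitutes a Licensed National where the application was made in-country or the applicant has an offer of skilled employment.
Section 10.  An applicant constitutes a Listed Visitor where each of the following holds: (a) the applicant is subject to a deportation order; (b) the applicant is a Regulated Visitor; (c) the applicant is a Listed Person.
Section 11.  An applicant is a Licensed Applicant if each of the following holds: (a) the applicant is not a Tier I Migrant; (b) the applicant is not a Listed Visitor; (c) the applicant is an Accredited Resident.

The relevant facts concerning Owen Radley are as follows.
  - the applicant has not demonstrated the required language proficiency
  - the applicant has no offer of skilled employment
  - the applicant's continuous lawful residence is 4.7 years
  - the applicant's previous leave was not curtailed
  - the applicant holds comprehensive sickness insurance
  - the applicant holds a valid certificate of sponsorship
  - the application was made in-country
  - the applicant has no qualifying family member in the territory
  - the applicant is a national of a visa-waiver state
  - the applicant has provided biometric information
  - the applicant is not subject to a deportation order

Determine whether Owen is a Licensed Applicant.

No

Under section 4: the applicant holds comprehensive sickness insurance? yes; and the applicant is subject to a deportation order? no; and the applicant holds a valid certificate of sponsorship? yes. So the applicant is not a Tier V Resident.
Under section 7: the applicant's previous leave was curtailed? no; or Tier V Resident (section 4)? no. So the applicant is not a Class-M Entrant.
Under section 1: the applicant has a qualifying family member in the territory? no; or the applicant has not demonstrated the required language proficiency? yes. So the applicant is a Designated Resident.
Under section 6: Class-M Entrant (section 7)? no; and not a Designated Resident (section 1)? no. So the applicant is not a Tier I Migrant.
Under section 3: the application was made out-of-country? no; and the applicant holds a valid certificate of sponsorship? yes. So the applicant is not a Regulated Visitor.
Under section 8: the applicant has a qualifying family member in the territory? no; applicant's continuous lawful residence: 4.7 years ≥ 7.1 years? no; the applicant's previous leave was curtailed? no — 0 of 3 hold (need ≥2) → not satisfied.
Under section 10: the applicant is subject to a deportation order? no; and Regulated Visitor (section 3)? no; and Listed Person (section 8)? no. So the applicant is not a Listed Visitor.
Under section 9: the application was made in-country? yes; or the applicant has an offer of skilled employment? no. So the applicant is a Licensed National.
Under section 5: Licensed National (section 9)? yes; and the applicant is not a national of a visa-waiver state? no. So the applicant is not an Accredited Resident.
Under section 11: not a Tier I Migrant (section 6)? yes; and not a Listed Visitor (section 10)? yes; and Accredited Resident (section 5)? no. So the applicant is not a Licensed Applicant.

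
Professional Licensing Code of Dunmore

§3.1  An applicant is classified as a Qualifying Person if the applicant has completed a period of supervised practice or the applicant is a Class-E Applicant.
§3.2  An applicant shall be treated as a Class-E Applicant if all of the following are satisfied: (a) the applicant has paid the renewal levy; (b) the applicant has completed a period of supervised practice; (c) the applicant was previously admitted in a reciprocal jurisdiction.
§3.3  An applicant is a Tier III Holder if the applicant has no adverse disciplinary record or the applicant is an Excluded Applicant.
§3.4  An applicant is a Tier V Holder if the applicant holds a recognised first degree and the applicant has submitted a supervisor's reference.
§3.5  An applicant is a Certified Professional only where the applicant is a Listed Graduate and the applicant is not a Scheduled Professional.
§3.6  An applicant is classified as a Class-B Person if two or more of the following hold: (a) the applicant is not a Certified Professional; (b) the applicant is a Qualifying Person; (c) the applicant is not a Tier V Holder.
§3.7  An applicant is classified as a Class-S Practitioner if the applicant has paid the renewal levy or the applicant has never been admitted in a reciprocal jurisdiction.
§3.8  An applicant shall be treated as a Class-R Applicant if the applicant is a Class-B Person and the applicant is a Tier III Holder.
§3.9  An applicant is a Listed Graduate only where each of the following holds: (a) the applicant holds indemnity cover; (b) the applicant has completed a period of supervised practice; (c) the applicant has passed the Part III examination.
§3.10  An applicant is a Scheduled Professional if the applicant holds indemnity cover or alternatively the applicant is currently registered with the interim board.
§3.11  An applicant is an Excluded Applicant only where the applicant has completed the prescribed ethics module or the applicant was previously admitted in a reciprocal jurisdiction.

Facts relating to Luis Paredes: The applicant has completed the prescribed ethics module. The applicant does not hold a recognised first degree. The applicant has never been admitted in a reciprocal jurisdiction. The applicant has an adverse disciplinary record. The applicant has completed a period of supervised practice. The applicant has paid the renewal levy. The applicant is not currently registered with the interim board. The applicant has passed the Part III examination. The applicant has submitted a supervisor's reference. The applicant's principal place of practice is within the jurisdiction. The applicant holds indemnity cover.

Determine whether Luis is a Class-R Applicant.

Yes

§3.9 — Listed Graduate: [the applicant holds indemnity cover? yes] AND [the applicant has completed a period of supervised practice? yes] AND [the applicant has passed the Part III examination? yes] → satisfied.
§3.10 — Scheduled Professional: [the applicant holds indemnity cover? yes] OR [the applicant is currently registered with the interim board? no] → satisfied.
§3.5 — Certified Professional: [Listed Graduate (§3.9)? yes] AND [not a Scheduled Professional (§3.10)? no] → not satisfied.
§3.2 — Class-E Applicant: [the applicant has paid the renewal levy? yes] AND [the applicant has completed a period of supervised practice? yes] AND [the applicant was previously admitted in a reciprocal jurisdiction? no] → not satisfied.
§3.1 — Qualifying Person: [the applicant has completed a period of supervised practice? yes] OR [Class-E Applicant (§3.2)? no] → satisfied.
§3.4 — Tier V Holder: [the applicant holds a recognised first degree? no] AND [the applicant has submitted a supervisor's reference? yes] → not satisfied.
§3.6 — Class-B Person: not a Certified Professional (§3.5)? yes; Qualifying Person (§3.1)? yes; not a Tier V Holder (§3.4)? yes — 3 of 3 hold (need ≥2) → satisfied.
§3.11 — Excluded Applicant: [the applicant has completed the prescribed ethics module? yes] OR [the applicant was previously admitted in a reciprocal jurisdiction? no] → satisfied.
§3.3 — Tier III Holder: [the applicant has no adverse disciplinary record? no] OR [Excluded Applicant (§3.11)? yes] → satisfied.
§3.8 — Class-R Applicant: [Class-B Person (§3.6)? yes] AND [Tier III Holder (§3.3)? yes] → satisfied.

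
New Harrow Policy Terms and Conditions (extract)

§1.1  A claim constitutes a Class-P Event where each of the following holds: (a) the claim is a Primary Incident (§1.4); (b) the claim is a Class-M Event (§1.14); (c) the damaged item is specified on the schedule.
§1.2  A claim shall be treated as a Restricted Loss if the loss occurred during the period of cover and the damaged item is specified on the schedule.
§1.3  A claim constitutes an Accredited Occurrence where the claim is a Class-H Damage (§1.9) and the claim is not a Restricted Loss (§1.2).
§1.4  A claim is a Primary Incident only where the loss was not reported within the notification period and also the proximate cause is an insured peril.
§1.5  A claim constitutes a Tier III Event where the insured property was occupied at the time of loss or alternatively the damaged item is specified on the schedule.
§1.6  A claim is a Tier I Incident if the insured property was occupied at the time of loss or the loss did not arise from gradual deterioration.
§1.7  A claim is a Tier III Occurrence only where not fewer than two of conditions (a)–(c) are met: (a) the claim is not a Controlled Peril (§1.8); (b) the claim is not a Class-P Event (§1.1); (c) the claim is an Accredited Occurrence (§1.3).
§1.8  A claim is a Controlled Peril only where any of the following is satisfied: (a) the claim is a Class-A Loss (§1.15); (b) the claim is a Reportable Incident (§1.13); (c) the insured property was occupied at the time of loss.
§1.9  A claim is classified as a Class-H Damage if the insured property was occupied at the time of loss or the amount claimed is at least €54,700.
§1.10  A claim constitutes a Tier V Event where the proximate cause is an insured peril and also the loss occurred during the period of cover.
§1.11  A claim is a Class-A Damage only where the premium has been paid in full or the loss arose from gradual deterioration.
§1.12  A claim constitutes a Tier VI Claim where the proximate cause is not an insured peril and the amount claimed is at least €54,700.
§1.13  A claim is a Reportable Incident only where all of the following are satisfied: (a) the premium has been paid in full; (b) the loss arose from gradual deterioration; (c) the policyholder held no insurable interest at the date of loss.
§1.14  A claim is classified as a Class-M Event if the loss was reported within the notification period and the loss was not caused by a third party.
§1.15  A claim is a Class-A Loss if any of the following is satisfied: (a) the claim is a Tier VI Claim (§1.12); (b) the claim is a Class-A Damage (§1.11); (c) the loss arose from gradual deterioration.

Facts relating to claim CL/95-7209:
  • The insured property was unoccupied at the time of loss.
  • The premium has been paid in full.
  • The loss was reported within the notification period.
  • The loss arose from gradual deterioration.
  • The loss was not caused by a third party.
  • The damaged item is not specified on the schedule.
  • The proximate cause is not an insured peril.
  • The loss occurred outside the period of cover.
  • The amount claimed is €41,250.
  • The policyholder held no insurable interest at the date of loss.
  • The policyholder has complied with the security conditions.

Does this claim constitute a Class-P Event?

No

§1.4 — Primary Incident: [the loss was not reported within the notification period? no] AND [the proximate cause is an insured peril? no] → not satisfied.
§1.14 — Class-M Event: [the loss was reported within the notification period? yes] AND [the loss was not caused by a third party? yes] → satisfied.
§1.1 — Class-P Event: [Primary Incident (§1.4)? no] AND [Class-M Event (§1.14)? yes] AND [the damaged item is specified on the schedule? no] → not satisfied.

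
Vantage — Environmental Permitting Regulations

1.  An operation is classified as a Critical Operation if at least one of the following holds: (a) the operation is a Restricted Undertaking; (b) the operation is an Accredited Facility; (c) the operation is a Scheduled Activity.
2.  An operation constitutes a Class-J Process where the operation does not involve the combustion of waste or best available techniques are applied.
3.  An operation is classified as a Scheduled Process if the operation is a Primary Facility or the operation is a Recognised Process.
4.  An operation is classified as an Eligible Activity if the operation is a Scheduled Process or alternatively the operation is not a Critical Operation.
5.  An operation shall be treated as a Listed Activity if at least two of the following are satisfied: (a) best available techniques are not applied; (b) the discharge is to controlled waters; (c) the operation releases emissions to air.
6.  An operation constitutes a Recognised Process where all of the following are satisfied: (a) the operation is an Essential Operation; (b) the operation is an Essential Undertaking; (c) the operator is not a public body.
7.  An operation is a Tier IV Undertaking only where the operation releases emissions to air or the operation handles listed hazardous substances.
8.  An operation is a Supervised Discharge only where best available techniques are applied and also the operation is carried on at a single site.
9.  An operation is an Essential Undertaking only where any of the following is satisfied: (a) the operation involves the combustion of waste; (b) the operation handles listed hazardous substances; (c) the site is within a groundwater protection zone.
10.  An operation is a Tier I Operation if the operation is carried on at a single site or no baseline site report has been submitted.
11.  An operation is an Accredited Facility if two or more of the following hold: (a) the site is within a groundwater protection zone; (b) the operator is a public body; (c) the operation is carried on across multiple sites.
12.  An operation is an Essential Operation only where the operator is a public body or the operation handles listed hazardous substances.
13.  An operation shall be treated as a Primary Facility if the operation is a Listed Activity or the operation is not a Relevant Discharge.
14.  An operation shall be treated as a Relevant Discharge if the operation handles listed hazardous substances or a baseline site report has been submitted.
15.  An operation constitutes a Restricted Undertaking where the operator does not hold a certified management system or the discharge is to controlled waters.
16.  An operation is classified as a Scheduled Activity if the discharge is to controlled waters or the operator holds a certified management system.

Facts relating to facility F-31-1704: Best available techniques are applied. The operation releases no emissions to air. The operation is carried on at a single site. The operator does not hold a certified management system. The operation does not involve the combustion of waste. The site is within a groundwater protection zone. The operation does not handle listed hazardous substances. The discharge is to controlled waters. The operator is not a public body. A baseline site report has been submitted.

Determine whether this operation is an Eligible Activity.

paragraph 5 — Listed Activity: best available techniques are not applied? no; the discharge is to controlled waters? yes; the operation releases emissions to air? no — 1 of 3 hold (need ≥2) → not satisfied.
paragraph 14 — Relevant Discharge: [the operation handles listed hazardous substances? no] OR [a baseline site report has been submitted? yes] → satisfied.
paragraph 13 — Primary Facility: [Listed Activity (paragraph 5)? no] OR [not a Relevant Discharge (paragraph 14)? no] → not satisfied.
paragraph 12 — Essential Operation: [the operator is a public body? no] OR [the operation handles listed hazardous substances? no] → not satisfied.
paragraph 9 — Essential Undertaking: [the operation involves the combustion of waste? no] OR [the operation handles listed hazardous substances? no] OR [the site is within a groundwater protection zone? yes] → satisfied.
paragraph 6 — Recognised Process: [Essential Operation (paragraph 12)? no] AND [Essential Undertaking (paragraph 9)? yes] AND [the operator is not a public body? yes] → not satisfied.
paragraph 3 — Scheduled Process: [Primary Facility (paragraph 13)? no] OR [Recognised Process (paragraph 6)? no] → not satisfied.
paragraph 15 — Restricted Undertaking: [the operator does not hold a certified management system? yes] OR [the discharge is to controlled waters? yes] → satisfied.
paragraph 11 — Accredited Facility: the site is within a groundwater protection zone? yes; the operator is a public body? no; the operation is carried on across multiple sites? no — 1 of 3 hold (need ≥2) → not satisfied.
paragraph 16 — Scheduled Activity: [the discharge is to controlled waters? yes] OR [the operator holds a certified management system? no] → satisfied.
paragraph 1 — Critical Operation: [Restricted Undertaking (paragraph 15)? yes] OR [Accredited Facility (paragraph 11)? no] OR [Scheduled Activity (paragraph 16)? yes] → satisfied.
paragraph 4 — Eligible Activity: [Scheduled Process (paragraph 3)? no] OR [not a Critical Operation (paragraph 1)? no] → not satisfied.

No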